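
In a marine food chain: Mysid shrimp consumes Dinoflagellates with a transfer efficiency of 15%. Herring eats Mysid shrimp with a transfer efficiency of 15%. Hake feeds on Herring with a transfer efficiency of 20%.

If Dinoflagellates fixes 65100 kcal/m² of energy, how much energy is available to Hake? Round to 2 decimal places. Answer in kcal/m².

292.95 kcal/m²

Mysid shrimp: 65100 × 0.15 = 9765 kcal/m²
Herring: 9765 × 0.15 = 1464.75 kcal/m²
Hake: 1464.75 × 0.2 = 292.95 kcal/m²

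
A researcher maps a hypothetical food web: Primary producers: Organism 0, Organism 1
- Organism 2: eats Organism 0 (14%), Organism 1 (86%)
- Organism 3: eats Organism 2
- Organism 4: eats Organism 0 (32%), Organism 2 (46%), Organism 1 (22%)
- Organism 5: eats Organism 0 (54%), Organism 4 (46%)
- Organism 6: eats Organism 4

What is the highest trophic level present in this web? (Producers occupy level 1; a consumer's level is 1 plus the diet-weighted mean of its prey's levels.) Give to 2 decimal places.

Organism 2: 1 + (0.14×1 + 0.86×1) = 2
Organism 3: 1 + 2 = 3
Organism 4: 1 + (0.32×1 + 0.46×2 + 0.22×1) = 2.46
Organism 5: 1 + (0.54×1 + 0.46×2.46) = 2.6716
Organism 6: 1 + 2.46 = 3.46

3.46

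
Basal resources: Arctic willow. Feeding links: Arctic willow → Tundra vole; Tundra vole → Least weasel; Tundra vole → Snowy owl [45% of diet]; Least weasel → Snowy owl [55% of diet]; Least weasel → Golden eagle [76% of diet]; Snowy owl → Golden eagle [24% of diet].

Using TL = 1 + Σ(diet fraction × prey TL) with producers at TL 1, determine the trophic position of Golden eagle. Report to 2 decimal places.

4.13

Tundra vole: 1 + 1 = 2
Least weasel: 1 + 2 = 3
Snowy owl: 1 + (0.45×2 + 0.55×3) = 3.55
Golden eagle: 1 + (0.76×3 + 0.24×3.55) = 4.132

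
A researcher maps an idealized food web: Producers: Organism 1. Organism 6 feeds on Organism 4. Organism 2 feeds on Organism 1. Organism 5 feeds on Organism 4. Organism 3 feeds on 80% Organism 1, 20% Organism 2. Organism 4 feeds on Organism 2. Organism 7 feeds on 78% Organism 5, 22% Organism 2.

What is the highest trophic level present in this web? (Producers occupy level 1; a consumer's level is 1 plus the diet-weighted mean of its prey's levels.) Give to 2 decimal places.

Organism 2: 1 + 1 = 2
Organism 3: 1 + (0.8×1 + 0.2×2) = 2.2
Organism 4: 1 + 2 = 3
Organism 5: 1 + 3 = 4
Organism 6: 1 + 3 = 4
Organism 7: 1 + (0.78×4 + 0.22×2) = 4.56

4.56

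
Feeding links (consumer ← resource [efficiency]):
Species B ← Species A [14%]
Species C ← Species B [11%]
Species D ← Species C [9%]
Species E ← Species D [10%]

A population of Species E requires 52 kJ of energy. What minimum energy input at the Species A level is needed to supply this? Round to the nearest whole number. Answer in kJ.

375180 kJ

Cumulative transfer efficiency: 0.14 × 0.11 × 0.09 × 0.1 = 0.0001386
Species A energy = 52 / 0.0001386 = 375180 kJ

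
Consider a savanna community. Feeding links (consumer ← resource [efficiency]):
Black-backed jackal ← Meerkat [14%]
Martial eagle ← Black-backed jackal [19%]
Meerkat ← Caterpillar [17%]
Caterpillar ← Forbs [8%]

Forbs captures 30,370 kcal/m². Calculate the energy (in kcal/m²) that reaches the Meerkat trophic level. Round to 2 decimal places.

Caterpillar: 30370 × 0.08 = 2429.6 kcal/m²
Meerkat: 2429.6 × 0.17 = 413.032 kcal/m²

413.03 kcal/m²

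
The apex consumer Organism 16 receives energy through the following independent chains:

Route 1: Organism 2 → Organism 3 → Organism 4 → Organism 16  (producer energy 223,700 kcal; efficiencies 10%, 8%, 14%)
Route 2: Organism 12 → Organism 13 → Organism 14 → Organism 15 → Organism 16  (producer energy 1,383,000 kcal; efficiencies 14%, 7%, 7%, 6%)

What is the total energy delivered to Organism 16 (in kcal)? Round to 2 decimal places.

307.47 kcal

Route 1: 223700 × 0.1 × 0.08 × 0.14 = 250.544 kcal
Route 2: 1383000 × 0.14 × 0.07 × 0.07 × 0.06 = 56.92428 kcal
Total at Organism 16: 250.544 + 56.92428 = 307.46828 kcal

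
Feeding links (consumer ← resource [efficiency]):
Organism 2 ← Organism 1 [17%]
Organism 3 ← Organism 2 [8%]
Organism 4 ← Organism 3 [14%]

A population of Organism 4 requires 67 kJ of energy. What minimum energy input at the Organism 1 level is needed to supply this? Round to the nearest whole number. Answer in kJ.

35189 kJ

Cumulative transfer efficiency: 0.17 × 0.08 × 0.14 = 0.001904
Organism 1 energy = 67 / 0.001904 = 35189 kJ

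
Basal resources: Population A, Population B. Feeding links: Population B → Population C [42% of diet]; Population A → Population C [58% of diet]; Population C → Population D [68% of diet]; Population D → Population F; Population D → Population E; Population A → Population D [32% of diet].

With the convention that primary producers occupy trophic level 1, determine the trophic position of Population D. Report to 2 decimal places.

Population C: 1 + (0.42×1 + 0.58×1) = 2
Population D: 1 + (0.32×1 + 0.68×2) = 2.68
Population E: 1 + 2.68 = 3.68
Population F: 1 + 2.68 = 3.68

2.68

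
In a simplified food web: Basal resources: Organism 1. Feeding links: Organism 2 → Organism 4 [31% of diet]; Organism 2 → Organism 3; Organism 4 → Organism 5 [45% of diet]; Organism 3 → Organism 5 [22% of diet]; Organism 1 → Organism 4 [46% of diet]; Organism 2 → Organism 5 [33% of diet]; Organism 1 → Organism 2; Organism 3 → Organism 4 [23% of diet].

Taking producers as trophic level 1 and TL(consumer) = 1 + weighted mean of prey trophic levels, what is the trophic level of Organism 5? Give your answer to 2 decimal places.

3.57

Organism 2: 1 + 1 = 2
Organism 3: 1 + 2 = 3
Organism 4: 1 + (0.31×2 + 0.46×1 + 0.23×3) = 2.77
Organism 5: 1 + (0.22×3 + 0.33×2 + 0.45×2.77) = 3.5665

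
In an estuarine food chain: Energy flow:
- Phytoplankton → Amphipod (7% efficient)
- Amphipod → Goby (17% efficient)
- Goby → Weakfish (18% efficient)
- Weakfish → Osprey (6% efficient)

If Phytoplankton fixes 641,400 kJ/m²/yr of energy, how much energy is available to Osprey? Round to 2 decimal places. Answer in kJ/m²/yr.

82.43 kJ/m²/yr

Amphipod: 641400 × 0.07 = 44898 kJ/m²/yr
Goby: 44898 × 0.17 = 7632.66 kJ/m²/yr
Weakfish: 7632.66 × 0.18 = 1373.8788 kJ/m²/yr
Osprey: 1373.8788 × 0.06 = 82.432728 kJ/m²/yr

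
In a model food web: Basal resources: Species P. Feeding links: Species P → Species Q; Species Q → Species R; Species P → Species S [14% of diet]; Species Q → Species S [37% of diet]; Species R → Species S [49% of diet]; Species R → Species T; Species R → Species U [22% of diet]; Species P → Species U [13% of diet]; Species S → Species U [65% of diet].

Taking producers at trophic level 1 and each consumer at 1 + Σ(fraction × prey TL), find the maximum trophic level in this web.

Species Q: 1 + 1 = 2
Species R: 1 + 2 = 3
Species S: 1 + (0.14×1 + 0.37×2 + 0.49×3) = 3.35
Species T: 1 + 3 = 4
Species U: 1 + (0.22×3 + 0.13×1 + 0.65×3.35) = 3.9675

4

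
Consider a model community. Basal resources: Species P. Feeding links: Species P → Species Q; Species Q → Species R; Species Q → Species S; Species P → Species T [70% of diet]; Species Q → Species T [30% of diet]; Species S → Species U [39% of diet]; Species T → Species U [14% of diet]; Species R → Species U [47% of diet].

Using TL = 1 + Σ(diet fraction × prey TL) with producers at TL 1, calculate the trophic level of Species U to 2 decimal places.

3.90

Species Q: 1 + 1 = 2
Species R: 1 + 2 = 3
Species S: 1 + 2 = 3
Species T: 1 + (0.7×1 + 0.3×2) = 2.3
Species U: 1 + (0.39×3 + 0.14×2.3 + 0.47×3) = 3.902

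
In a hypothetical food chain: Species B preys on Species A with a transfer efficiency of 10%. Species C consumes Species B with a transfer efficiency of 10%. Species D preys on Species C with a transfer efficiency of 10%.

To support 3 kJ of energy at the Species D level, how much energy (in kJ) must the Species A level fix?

3000 kJ

Cumulative transfer efficiency: 0.1 × 0.1 × 0.1 = 0.001
Species A energy = 3 / 0.001 = 3000 kJ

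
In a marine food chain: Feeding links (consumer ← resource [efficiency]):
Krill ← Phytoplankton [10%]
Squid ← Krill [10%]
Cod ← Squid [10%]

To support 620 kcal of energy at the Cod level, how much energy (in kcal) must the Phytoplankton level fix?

Cumulative transfer efficiency: 0.1 × 0.1 × 0.1 = 0.001
Phytoplankton energy = 620 / 0.001 = 620000 kcal

620000 kcal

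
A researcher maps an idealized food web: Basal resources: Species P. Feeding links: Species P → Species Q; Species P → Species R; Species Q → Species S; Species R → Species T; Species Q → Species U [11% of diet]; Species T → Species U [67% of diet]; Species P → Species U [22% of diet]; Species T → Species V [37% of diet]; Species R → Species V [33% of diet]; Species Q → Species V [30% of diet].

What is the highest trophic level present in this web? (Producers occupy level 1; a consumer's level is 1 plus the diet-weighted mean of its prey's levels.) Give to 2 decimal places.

Species Q: 1 + 1 = 2
Species R: 1 + 1 = 2
Species S: 1 + 2 = 3
Species T: 1 + 2 = 3
Species U: 1 + (0.11×2 + 0.67×3 + 0.22×1) = 3.45
Species V: 1 + (0.37×3 + 0.33×2 + 0.3×2) = 3.37

3.45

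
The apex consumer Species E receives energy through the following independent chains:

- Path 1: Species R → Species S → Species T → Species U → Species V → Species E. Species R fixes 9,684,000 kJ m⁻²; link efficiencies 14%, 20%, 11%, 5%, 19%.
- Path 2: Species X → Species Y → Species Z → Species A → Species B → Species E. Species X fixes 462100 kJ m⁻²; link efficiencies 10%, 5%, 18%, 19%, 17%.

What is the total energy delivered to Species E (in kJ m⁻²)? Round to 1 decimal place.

Path 1: 9684000 × 0.14 × 0.2 × 0.11 × 0.05 × 0.19 = 283.35384 kJ m⁻²
Path 2: 462100 × 0.1 × 0.05 × 0.18 × 0.19 × 0.17 = 13.433247 kJ m⁻²
Total at Species E: 283.35384 + 13.433247 = 296.787087 kJ m⁻²

296.8 kJ m⁻²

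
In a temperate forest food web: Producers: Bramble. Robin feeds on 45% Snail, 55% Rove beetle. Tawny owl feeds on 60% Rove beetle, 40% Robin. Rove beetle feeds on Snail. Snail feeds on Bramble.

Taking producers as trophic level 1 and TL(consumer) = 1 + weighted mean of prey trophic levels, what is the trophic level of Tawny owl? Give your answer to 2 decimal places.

Snail: 1 + 1 = 2
Rove beetle: 1 + 2 = 3
Robin: 1 + (0.45×2 + 0.55×3) = 3.55
Tawny owl: 1 + (0.6×3 + 0.4×3.55) = 4.22

4.22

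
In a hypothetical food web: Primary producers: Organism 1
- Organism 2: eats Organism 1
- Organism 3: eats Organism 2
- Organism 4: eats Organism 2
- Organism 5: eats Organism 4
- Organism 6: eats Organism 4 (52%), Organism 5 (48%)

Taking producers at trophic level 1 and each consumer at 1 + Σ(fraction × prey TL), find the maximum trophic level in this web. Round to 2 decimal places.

4.48

Organism 2: 1 + 1 = 2
Organism 3: 1 + 2 = 3
Organism 4: 1 + 2 = 3
Organism 5: 1 + 3 = 4
Organism 6: 1 + (0.52×3 + 0.48×4) = 4.48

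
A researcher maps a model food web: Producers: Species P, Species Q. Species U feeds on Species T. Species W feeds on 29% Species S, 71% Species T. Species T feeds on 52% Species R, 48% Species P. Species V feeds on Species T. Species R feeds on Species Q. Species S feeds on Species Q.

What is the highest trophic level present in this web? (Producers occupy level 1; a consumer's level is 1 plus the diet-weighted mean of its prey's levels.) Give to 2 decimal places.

3.52

Species R: 1 + 1 = 2
Species S: 1 + 1 = 2
Species T: 1 + (0.52×2 + 0.48×1) = 2.52
Species U: 1 + 2.52 = 3.52
Species V: 1 + 2.52 = 3.52
Species W: 1 + (0.29×2 + 0.71×2.52) = 3.3692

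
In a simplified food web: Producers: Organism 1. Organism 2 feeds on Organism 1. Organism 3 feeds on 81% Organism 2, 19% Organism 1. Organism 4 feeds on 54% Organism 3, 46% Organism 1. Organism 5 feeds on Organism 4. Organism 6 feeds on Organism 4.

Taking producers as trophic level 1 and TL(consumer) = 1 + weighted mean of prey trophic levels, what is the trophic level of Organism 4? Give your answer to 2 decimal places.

Organism 2: 1 + 1 = 2
Organism 3: 1 + (0.81×2 + 0.19×1) = 2.81
Organism 4: 1 + (0.54×2.81 + 0.46×1) = 2.9774
Organism 5: 1 + 2.9774 = 3.9774
Organism 6: 1 + 2.9774 = 3.9774

2.98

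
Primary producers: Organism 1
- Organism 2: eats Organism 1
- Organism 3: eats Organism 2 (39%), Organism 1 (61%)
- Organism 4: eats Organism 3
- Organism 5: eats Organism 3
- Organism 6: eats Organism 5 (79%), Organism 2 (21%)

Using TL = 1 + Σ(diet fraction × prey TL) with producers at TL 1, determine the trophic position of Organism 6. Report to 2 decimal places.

Organism 2: 1 + 1 = 2
Organism 3: 1 + (0.39×2 + 0.61×1) = 2.39
Organism 4: 1 + 2.39 = 3.39
Organism 5: 1 + 2.39 = 3.39
Organism 6: 1 + (0.79×3.39 + 0.21×2) = 4.0981

4.10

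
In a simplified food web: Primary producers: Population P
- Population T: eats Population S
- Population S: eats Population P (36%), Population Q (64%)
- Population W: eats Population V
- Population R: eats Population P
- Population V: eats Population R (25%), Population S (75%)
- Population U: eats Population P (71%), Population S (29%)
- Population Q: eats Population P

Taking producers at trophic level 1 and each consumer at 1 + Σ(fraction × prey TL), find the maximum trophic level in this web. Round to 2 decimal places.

4.48

Population Q: 1 + 1 = 2
Population R: 1 + 1 = 2
Population S: 1 + (0.36×1 + 0.64×2) = 2.64
Population T: 1 + 2.64 = 3.64
Population U: 1 + (0.71×1 + 0.29×2.64) = 2.4756
Population V: 1 + (0.25×2 + 0.75×2.64) = 3.48
Population W: 1 + 3.48 = 4.48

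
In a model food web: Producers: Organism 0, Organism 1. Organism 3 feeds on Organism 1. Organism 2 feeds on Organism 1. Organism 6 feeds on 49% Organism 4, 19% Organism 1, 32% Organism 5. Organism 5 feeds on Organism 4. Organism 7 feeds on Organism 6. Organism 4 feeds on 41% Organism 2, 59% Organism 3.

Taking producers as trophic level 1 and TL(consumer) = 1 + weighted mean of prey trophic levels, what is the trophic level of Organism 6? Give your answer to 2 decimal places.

3.94

Organism 2: 1 + 1 = 2
Organism 3: 1 + 1 = 2
Organism 4: 1 + (0.41×2 + 0.59×2) = 3
Organism 5: 1 + 3 = 4
Organism 6: 1 + (0.49×3 + 0.19×1 + 0.32×4) = 3.94
Organism 7: 1 + 3.94 = 4.94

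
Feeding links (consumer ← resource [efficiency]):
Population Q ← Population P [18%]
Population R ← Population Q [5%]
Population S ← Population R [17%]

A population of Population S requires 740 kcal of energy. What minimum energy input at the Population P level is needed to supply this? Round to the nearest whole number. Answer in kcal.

Cumulative transfer efficiency: 0.18 × 0.05 × 0.17 = 0.00153
Population P energy = 740 / 0.00153 = 483660 kcal

483660 kcal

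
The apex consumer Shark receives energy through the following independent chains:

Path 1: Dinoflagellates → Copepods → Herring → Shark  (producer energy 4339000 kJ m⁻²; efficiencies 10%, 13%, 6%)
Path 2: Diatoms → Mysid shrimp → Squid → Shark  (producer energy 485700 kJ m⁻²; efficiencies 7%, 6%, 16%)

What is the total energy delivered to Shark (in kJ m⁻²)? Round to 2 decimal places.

Path 1: 4339000 × 0.1 × 0.13 × 0.06 = 3384.42 kJ m⁻²
Path 2: 485700 × 0.07 × 0.06 × 0.16 = 326.3904 kJ m⁻²
Total at Shark: 3384.42 + 326.3904 = 3710.8104 kJ m⁻²

3710.81 kJ m⁻²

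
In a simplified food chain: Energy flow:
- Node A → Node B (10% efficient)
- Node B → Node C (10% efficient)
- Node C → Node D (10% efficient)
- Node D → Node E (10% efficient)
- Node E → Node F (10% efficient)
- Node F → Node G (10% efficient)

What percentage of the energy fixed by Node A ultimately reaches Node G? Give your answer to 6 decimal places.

Product of link efficiencies: 0.1 × 0.1 × 0.1 × 0.1 × 0.1 × 0.1 = 0.000001
As a percentage: 0.000001 × 100 = 0.000100%

0.000100%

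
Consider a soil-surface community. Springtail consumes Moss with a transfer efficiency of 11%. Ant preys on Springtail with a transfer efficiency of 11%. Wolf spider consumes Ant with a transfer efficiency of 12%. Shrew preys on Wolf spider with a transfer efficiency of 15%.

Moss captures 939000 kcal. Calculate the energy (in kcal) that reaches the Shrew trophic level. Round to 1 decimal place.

204.5 kcal

Springtail: 939000 × 0.11 = 103290 kcal
Ant: 103290 × 0.11 = 11361.9 kcal
Wolf spider: 11361.9 × 0.12 = 1363.428 kcal
Shrew: 1363.428 × 0.15 = 204.5142 kcal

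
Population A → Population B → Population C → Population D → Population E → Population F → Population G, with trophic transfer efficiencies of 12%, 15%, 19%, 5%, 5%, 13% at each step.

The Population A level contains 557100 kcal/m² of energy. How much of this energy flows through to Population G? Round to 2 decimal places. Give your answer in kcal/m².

0.62 kcal/m²

Population B: 557100 × 0.12 = 66852 kcal/m²
Population C: 66852 × 0.15 = 10027.8 kcal/m²
Population D: 10027.8 × 0.19 = 1905.282 kcal/m²
Population E: 1905.282 × 0.05 = 95.2641 kcal/m²
Population F: 95.2641 × 0.05 = 4.763205 kcal/m²
Population G: 4.763205 × 0.13 = 0.61921665 kcal/m²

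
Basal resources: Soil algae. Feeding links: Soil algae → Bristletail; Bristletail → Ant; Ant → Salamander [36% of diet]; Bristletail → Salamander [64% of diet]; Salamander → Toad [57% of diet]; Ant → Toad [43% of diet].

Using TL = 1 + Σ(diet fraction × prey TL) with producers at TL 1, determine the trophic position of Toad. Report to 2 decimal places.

4.21

Bristletail: 1 + 1 = 2
Ant: 1 + 2 = 3
Salamander: 1 + (0.36×3 + 0.64×2) = 3.36
Toad: 1 + (0.57×3.36 + 0.43×3) = 4.2052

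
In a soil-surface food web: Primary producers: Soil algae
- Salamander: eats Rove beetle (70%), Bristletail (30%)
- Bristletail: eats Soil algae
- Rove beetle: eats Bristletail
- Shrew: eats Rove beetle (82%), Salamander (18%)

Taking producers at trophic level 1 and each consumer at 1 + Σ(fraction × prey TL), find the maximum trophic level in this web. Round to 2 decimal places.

Bristletail: 1 + 1 = 2
Rove beetle: 1 + 2 = 3
Salamander: 1 + (0.7×3 + 0.3×2) = 3.7
Shrew: 1 + (0.82×3 + 0.18×3.7) = 4.126

4.13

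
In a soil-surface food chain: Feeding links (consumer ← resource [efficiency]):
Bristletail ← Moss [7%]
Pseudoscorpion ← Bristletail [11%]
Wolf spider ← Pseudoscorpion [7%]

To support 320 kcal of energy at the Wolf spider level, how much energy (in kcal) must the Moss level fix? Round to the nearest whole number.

593692 kcal

Cumulative transfer efficiency: 0.07 × 0.11 × 0.07 = 0.000539
Moss energy = 320 / 0.000539 = 593692 kcal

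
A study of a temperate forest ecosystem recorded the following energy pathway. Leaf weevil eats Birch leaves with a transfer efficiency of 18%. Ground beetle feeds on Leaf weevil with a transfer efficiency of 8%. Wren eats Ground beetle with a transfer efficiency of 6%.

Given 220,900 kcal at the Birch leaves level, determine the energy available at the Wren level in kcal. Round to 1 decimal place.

190.9 kcal

Leaf weevil: 220900 × 0.18 = 39762 kcal
Ground beetle: 39762 × 0.08 = 3180.96 kcal
Wren: 3180.96 × 0.06 = 190.8576 kcal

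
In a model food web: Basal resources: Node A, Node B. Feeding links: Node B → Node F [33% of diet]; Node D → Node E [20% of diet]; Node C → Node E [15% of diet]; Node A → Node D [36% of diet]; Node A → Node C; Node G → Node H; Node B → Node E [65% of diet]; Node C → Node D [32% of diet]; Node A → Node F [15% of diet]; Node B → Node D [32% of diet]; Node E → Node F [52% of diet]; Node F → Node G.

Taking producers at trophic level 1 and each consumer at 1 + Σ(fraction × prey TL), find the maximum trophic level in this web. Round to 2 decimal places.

4.74

Node C: 1 + 1 = 2
Node D: 1 + (0.36×1 + 0.32×1 + 0.32×2) = 2.32
Node E: 1 + (0.2×2.32 + 0.65×1 + 0.15×2) = 2.414
Node F: 1 + (0.33×1 + 0.15×1 + 0.52×2.414) = 2.73528
Node G: 1 + 2.73528 = 3.73528
Node H: 1 + 3.73528 = 4.73528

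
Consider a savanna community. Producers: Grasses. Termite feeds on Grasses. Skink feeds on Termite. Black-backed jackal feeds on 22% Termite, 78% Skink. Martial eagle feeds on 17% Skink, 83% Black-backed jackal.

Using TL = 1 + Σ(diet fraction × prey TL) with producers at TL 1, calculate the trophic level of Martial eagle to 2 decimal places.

4.65

Termite: 1 + 1 = 2
Skink: 1 + 2 = 3
Black-backed jackal: 1 + (0.22×2 + 0.78×3) = 3.78
Martial eagle: 1 + (0.17×3 + 0.83×3.78) = 4.6474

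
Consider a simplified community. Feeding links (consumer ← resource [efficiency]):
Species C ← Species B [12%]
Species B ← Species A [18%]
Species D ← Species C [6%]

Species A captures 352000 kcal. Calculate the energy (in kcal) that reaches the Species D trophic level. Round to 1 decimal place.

456.2 kcal

Species B: 352000 × 0.18 = 63360 kcal
Species C: 63360 × 0.12 = 7603.2 kcal
Species D: 7603.2 × 0.06 = 456.192 kcal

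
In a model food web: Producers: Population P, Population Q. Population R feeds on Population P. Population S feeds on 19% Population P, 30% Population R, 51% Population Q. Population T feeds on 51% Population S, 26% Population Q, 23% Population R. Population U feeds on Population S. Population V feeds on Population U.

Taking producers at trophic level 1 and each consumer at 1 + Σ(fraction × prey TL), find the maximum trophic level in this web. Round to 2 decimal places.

Population R: 1 + 1 = 2
Population S: 1 + (0.19×1 + 0.3×2 + 0.51×1) = 2.3
Population T: 1 + (0.51×2.3 + 0.26×1 + 0.23×2) = 2.893
Population U: 1 + 2.3 = 3.3
Population V: 1 + 3.3 = 4.3

4.30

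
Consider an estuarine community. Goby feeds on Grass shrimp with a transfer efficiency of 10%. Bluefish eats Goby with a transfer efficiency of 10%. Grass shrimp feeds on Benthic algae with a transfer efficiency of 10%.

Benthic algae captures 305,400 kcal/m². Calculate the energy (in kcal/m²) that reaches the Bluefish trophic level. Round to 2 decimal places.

305.40 kcal/m²

Grass shrimp: 305400 × 0.1 = 30540 kcal/m²
Goby: 30540 × 0.1 = 3054 kcal/m²
Bluefish: 3054 × 0.1 = 305.4 kcal/m²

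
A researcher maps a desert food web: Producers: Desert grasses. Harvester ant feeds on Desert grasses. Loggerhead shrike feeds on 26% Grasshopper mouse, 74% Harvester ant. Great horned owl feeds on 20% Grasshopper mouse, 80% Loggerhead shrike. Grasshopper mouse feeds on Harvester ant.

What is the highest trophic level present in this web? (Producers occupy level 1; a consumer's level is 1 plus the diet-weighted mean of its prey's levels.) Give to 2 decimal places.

4.21

Harvester ant: 1 + 1 = 2
Grasshopper mouse: 1 + 2 = 3
Loggerhead shrike: 1 + (0.26×3 + 0.74×2) = 3.26
Great horned owl: 1 + (0.2×3 + 0.8×3.26) = 4.208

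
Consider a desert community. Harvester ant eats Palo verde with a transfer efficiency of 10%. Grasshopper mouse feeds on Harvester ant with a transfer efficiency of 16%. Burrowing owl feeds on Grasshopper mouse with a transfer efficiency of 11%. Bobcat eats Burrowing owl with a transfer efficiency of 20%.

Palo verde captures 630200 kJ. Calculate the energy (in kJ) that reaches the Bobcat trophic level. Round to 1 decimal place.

Harvester ant: 630200 × 0.1 = 63020 kJ
Grasshopper mouse: 63020 × 0.16 = 10083.2 kJ
Burrowing owl: 10083.2 × 0.11 = 1109.152 kJ
Bobcat: 1109.152 × 0.2 = 221.8304 kJ

221.8 kJ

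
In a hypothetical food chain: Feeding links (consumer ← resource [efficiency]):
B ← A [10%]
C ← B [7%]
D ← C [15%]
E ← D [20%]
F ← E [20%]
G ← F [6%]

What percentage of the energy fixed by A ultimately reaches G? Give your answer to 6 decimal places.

Product of link efficiencies: 0.1 × 0.07 × 0.15 × 0.2 × 0.2 × 0.06 = 0.00000252
As a percentage: 0.00000252 × 100 = 0.000252%

0.000252%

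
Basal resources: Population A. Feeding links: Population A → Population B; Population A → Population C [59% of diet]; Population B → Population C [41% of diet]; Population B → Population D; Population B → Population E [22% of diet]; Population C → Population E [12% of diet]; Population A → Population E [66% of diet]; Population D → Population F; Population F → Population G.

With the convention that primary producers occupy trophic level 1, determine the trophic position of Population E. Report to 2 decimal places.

Population B: 1 + 1 = 2
Population C: 1 + (0.59×1 + 0.41×2) = 2.41
Population D: 1 + 2 = 3
Population E: 1 + (0.22×2 + 0.12×2.41 + 0.66×1) = 2.3892
Population F: 1 + 3 = 4
Population G: 1 + 4 = 5

2.39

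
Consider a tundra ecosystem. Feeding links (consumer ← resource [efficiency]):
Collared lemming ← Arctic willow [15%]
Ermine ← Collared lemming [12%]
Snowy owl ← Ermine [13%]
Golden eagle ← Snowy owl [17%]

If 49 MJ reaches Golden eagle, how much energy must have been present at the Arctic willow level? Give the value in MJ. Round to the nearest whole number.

Cumulative transfer efficiency: 0.15 × 0.12 × 0.13 × 0.17 = 0.0003978
Arctic willow energy = 49 / 0.0003978 = 123177 MJ

123177 MJ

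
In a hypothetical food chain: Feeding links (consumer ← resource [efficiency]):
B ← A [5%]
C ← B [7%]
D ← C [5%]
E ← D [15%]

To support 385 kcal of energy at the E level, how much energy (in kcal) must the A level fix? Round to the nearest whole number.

14666667 kcal

Cumulative transfer efficiency: 0.05 × 0.07 × 0.05 × 0.15 = 0.00002625
A energy = 385 / 0.00002625 = 14666667 kcal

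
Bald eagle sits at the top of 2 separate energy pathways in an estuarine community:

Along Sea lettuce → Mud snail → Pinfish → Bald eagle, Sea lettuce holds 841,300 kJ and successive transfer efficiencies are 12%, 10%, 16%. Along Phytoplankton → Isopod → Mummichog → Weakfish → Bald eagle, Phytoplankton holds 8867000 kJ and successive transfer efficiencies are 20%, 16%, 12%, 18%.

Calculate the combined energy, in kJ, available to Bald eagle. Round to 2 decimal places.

7744.17 kJ

Via Sea lettuce: 841300 × 0.12 × 0.1 × 0.16 = 1615.296 kJ
Via Phytoplankton: 8867000 × 0.2 × 0.16 × 0.12 × 0.18 = 6128.8704 kJ
Total at Bald eagle: 1615.296 + 6128.8704 = 7744.1664 kJ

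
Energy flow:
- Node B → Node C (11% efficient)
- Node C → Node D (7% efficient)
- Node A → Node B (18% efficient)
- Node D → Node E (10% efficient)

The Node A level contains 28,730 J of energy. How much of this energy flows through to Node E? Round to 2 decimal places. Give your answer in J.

Node B: 28730 × 0.18 = 5171.4 J
Node C: 5171.4 × 0.11 = 568.854 J
Node D: 568.854 × 0.07 = 39.81978 J
Node E: 39.81978 × 0.1 = 3.981978 J

3.98 J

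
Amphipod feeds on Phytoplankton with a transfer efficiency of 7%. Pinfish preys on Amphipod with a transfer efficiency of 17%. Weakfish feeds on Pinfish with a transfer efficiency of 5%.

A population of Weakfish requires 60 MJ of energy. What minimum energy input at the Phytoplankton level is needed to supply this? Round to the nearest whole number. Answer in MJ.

100840 MJ

Cumulative transfer efficiency: 0.07 × 0.17 × 0.05 = 0.000595
Phytoplankton energy = 60 / 0.000595 = 100840 MJ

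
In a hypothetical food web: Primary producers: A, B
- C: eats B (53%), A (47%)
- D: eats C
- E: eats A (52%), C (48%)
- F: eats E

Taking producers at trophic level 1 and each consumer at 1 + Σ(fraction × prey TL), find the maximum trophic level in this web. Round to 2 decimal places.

3.48

C: 1 + (0.53×1 + 0.47×1) = 2
D: 1 + 2 = 3
E: 1 + (0.52×1 + 0.48×2) = 2.48
F: 1 + 2.48 = 3.48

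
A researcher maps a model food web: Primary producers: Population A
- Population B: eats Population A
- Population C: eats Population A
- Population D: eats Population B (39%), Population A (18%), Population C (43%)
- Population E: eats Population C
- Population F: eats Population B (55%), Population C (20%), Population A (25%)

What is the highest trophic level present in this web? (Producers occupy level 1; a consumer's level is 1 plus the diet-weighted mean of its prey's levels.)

Population B: 1 + 1 = 2
Population C: 1 + 1 = 2
Population D: 1 + (0.39×2 + 0.18×1 + 0.43×2) = 2.82
Population E: 1 + 2 = 3
Population F: 1 + (0.55×2 + 0.2×2 + 0.25×1) = 2.75

3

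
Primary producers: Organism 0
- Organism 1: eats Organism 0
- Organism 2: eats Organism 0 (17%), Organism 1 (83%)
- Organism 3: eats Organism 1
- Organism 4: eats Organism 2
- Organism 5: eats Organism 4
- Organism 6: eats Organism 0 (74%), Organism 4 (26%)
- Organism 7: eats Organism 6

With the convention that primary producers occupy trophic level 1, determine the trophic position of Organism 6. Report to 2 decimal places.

2.74

Organism 1: 1 + 1 = 2
Organism 2: 1 + (0.17×1 + 0.83×2) = 2.83
Organism 3: 1 + 2 = 3
Organism 4: 1 + 2.83 = 3.83
Organism 5: 1 + 3.83 = 4.83
Organism 6: 1 + (0.74×1 + 0.26×3.83) = 2.7358
Organism 7: 1 + 2.7358 = 3.7358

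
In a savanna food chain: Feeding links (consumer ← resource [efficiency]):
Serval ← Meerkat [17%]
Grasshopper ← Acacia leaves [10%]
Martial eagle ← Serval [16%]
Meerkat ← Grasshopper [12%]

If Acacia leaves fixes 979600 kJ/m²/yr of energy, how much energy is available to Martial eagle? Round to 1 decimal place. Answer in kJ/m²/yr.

Grasshopper: 979600 × 0.1 = 97960 kJ/m²/yr
Meerkat: 97960 × 0.12 = 11755.2 kJ/m²/yr
Serval: 11755.2 × 0.17 = 1998.384 kJ/m²/yr
Martial eagle: 1998.384 × 0.16 = 319.74144 kJ/m²/yr

319.7 kJ/m²/yr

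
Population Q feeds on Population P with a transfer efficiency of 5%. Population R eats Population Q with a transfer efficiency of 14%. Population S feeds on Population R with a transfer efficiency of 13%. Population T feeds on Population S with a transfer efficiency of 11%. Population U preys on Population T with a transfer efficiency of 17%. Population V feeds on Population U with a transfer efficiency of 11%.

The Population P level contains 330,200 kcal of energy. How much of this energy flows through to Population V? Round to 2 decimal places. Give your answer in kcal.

0.62 kcal

Population Q: 330200 × 0.05 = 16510 kcal
Population R: 16510 × 0.14 = 2311.4 kcal
Population S: 2311.4 × 0.13 = 300.482 kcal
Population T: 300.482 × 0.11 = 33.05302 kcal
Population U: 33.05302 × 0.17 = 5.6190134 kcal
Population V: 5.6190134 × 0.11 = 0.618091474 kcal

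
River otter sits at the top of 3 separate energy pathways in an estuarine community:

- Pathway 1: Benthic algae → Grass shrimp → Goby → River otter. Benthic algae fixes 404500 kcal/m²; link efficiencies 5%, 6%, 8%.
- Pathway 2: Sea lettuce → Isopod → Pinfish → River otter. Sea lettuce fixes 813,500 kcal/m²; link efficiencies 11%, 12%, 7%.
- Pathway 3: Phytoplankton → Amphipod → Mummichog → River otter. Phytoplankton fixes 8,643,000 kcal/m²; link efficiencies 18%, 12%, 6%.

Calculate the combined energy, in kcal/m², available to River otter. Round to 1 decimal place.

Pathway 1: 404500 × 0.05 × 0.06 × 0.08 = 97.08 kcal/m²
Pathway 2: 813500 × 0.11 × 0.12 × 0.07 = 751.674 kcal/m²
Pathway 3: 8643000 × 0.18 × 0.12 × 0.06 = 11201.328 kcal/m²
Total at River otter: 97.08 + 751.674 + 11201.328 = 12050.082 kcal/m²

12050.1 kcal/m²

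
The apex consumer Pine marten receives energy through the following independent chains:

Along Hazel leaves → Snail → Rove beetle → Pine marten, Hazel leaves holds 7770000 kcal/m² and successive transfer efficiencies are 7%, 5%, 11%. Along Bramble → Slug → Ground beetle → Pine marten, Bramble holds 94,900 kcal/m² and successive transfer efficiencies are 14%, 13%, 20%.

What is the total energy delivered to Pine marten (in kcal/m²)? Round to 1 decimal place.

Via Hazel leaves: 7770000 × 0.07 × 0.05 × 0.11 = 2991.45 kcal/m²
Via Bramble: 94900 × 0.14 × 0.13 × 0.2 = 345.436 kcal/m²
Total at Pine marten: 2991.45 + 345.436 = 3336.886 kcal/m²

3336.9 kcal/m²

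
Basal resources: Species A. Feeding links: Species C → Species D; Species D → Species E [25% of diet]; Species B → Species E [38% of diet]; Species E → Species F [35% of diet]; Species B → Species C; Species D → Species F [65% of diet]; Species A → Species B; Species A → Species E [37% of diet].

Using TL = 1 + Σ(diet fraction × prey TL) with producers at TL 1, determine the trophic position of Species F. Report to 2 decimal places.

Species B: 1 + 1 = 2
Species C: 1 + 2 = 3
Species D: 1 + 3 = 4
Species E: 1 + (0.38×2 + 0.25×4 + 0.37×1) = 3.13
Species F: 1 + (0.65×4 + 0.35×3.13) = 4.6955

4.70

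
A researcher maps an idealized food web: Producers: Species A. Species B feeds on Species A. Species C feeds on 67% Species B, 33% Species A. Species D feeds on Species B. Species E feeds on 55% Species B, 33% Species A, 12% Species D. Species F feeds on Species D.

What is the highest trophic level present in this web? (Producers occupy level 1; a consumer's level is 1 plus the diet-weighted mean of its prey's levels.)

Species B: 1 + 1 = 2
Species C: 1 + (0.67×2 + 0.33×1) = 2.67
Species D: 1 + 2 = 3
Species E: 1 + (0.55×2 + 0.33×1 + 0.12×3) = 2.79
Species F: 1 + 3 = 4

4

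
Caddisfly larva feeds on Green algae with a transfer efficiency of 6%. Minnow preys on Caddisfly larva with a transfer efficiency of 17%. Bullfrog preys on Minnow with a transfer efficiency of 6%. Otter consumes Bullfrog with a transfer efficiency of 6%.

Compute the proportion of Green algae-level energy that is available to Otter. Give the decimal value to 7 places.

Product of link efficiencies: 0.06 × 0.17 × 0.06 × 0.06 = 0.00003672

0.0000367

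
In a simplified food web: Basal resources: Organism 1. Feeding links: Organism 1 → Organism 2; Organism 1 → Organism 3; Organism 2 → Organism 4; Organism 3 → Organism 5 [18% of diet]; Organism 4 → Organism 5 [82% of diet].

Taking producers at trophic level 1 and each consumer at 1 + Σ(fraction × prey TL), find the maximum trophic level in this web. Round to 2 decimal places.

3.82

Organism 2: 1 + 1 = 2
Organism 3: 1 + 1 = 2
Organism 4: 1 + 2 = 3
Organism 5: 1 + (0.18×2 + 0.82×3) = 3.82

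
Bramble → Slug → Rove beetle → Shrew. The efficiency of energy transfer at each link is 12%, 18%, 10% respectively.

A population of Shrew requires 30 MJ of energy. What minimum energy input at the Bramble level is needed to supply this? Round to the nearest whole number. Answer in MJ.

Cumulative transfer efficiency: 0.12 × 0.18 × 0.1 = 0.00216
Bramble energy = 30 / 0.00216 = 13889 MJ

13889 MJ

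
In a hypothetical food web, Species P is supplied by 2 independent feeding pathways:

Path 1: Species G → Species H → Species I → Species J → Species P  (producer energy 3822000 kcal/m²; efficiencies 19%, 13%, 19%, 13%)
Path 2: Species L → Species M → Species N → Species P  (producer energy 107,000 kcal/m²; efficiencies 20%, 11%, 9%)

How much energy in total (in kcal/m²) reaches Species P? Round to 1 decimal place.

2543.6 kcal/m²

Path 1: 3822000 × 0.19 × 0.13 × 0.19 × 0.13 = 2331.76398 kcal/m²
Path 2: 107000 × 0.2 × 0.11 × 0.09 = 211.86 kcal/m²
Total at Species P: 2331.76398 + 211.86 = 2543.62398 kcal/m²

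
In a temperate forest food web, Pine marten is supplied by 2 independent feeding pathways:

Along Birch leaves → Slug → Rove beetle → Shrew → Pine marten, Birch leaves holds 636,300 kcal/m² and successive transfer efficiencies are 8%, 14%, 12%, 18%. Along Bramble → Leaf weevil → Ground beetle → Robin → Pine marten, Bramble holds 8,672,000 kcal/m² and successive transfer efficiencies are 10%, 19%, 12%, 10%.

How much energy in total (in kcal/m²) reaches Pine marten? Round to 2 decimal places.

Via Birch leaves: 636300 × 0.08 × 0.14 × 0.12 × 0.18 = 153.933696 kcal/m²
Via Bramble: 8672000 × 0.1 × 0.19 × 0.12 × 0.1 = 1977.216 kcal/m²
Total at Pine marten: 153.933696 + 1977.216 = 2131.149696 kcal/m²

2131.15 kcal/m²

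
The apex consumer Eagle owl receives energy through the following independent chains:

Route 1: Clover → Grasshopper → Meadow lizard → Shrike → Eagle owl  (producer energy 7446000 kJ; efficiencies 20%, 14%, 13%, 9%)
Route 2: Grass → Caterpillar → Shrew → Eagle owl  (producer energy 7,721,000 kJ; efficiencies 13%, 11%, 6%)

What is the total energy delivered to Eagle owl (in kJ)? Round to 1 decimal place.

9063.9 kJ

Route 1: 7446000 × 0.2 × 0.14 × 0.13 × 0.09 = 2439.3096 kJ
Route 2: 7721000 × 0.13 × 0.11 × 0.06 = 6624.618 kJ
Total at Eagle owl: 2439.3096 + 6624.618 = 9063.9276 kJ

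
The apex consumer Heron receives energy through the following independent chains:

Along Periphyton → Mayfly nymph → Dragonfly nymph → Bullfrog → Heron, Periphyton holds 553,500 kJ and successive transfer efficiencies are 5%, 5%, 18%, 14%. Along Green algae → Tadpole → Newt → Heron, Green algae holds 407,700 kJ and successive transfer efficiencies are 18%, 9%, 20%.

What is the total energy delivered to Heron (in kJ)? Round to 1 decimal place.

1355.8 kJ

Via Periphyton: 553500 × 0.05 × 0.05 × 0.18 × 0.14 = 34.8705 kJ
Via Green algae: 407700 × 0.18 × 0.09 × 0.2 = 1320.948 kJ
Total at Heron: 34.8705 + 1320.948 = 1355.8185 kJ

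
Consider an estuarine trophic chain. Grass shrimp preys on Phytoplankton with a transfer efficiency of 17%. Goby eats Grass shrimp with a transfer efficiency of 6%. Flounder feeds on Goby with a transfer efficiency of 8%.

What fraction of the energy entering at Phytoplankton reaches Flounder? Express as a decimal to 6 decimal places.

0.000816

Product of link efficiencies: 0.17 × 0.06 × 0.08 = 0.000816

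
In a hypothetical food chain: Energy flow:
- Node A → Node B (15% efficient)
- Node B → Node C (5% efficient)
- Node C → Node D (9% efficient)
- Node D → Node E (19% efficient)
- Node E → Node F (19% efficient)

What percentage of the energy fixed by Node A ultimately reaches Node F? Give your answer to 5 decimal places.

Product of link efficiencies: 0.15 × 0.05 × 0.09 × 0.19 × 0.19 = 0.0000243675
As a percentage: 0.0000243675 × 100 = 0.00244%

0.00244%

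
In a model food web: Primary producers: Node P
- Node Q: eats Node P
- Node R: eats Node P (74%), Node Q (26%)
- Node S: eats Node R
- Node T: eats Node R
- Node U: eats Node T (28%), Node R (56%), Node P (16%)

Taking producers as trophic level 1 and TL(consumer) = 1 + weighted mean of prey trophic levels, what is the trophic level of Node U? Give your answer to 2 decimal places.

3.34

Node Q: 1 + 1 = 2
Node R: 1 + (0.74×1 + 0.26×2) = 2.26
Node S: 1 + 2.26 = 3.26
Node T: 1 + 2.26 = 3.26
Node U: 1 + (0.28×3.26 + 0.56×2.26 + 0.16×1) = 3.3384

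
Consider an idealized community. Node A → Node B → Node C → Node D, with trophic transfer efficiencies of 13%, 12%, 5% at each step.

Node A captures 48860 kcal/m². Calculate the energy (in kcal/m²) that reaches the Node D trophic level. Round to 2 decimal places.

38.11 kcal/m²

Node B: 48860 × 0.13 = 6351.8 kcal/m²
Node C: 6351.8 × 0.12 = 762.216 kcal/m²
Node D: 762.216 × 0.05 = 38.1108 kcal/m²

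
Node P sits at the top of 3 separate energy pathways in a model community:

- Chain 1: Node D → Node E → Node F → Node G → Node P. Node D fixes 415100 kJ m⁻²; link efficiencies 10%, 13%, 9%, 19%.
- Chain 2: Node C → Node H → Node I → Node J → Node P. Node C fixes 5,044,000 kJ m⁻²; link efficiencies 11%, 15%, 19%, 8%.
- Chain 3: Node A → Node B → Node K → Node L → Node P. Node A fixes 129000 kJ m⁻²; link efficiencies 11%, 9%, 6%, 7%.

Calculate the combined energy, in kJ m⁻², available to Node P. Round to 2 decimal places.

1362.68 kJ m⁻²

Chain 1: 415100 × 0.1 × 0.13 × 0.09 × 0.19 = 92.27673 kJ m⁻²
Chain 2: 5044000 × 0.11 × 0.15 × 0.19 × 0.08 = 1265.0352 kJ m⁻²
Chain 3: 129000 × 0.11 × 0.09 × 0.06 × 0.07 = 5.36382 kJ m⁻²
Total at Node P: 92.27673 + 1265.0352 + 5.36382 = 1362.67575 kJ m⁻²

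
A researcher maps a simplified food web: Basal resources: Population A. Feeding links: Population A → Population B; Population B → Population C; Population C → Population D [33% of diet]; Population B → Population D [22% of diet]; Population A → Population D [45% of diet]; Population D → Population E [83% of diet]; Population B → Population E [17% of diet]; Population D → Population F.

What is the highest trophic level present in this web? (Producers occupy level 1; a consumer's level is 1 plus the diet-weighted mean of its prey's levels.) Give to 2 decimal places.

Population B: 1 + 1 = 2
Population C: 1 + 2 = 3
Population D: 1 + (0.33×3 + 0.22×2 + 0.45×1) = 2.88
Population E: 1 + (0.83×2.88 + 0.17×2) = 3.7304
Population F: 1 + 2.88 = 3.88

3.88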